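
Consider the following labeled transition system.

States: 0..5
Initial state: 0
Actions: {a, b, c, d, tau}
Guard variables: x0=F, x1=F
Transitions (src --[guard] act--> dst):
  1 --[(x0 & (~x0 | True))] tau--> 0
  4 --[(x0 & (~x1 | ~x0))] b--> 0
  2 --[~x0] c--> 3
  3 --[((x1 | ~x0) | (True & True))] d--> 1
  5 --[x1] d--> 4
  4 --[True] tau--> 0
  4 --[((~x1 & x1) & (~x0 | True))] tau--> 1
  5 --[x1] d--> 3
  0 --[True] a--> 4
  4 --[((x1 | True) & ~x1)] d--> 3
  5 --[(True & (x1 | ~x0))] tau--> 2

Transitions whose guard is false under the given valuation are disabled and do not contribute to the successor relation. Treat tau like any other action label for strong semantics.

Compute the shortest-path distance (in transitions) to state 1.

Breadth-first toward 1:
  depth 0: {0}
  depth 1: {4}
  depth 2: {3}
  depth 3: {1}
1 enters at depth 3; path a·d·d

Answer: 3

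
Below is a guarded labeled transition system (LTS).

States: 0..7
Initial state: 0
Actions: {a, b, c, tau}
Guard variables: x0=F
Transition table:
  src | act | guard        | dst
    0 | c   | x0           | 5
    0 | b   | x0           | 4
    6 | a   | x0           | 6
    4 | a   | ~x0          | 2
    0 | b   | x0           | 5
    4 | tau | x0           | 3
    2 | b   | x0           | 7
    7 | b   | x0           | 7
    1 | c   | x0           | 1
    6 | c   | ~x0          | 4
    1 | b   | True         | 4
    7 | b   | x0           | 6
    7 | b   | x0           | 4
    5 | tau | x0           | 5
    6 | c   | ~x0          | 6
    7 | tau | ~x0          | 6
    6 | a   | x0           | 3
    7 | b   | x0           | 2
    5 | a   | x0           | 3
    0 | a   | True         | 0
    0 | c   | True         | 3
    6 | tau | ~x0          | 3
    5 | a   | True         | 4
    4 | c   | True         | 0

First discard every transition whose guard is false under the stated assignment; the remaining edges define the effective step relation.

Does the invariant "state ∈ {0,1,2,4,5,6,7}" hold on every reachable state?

Inv-set: {0,1,2,4,5,6,7}
Reach set: {0,3}
  0: ✓
  3: VIOLATES
counterexample path to 3: c

Answer: INVARIANT VIOLATED at state 3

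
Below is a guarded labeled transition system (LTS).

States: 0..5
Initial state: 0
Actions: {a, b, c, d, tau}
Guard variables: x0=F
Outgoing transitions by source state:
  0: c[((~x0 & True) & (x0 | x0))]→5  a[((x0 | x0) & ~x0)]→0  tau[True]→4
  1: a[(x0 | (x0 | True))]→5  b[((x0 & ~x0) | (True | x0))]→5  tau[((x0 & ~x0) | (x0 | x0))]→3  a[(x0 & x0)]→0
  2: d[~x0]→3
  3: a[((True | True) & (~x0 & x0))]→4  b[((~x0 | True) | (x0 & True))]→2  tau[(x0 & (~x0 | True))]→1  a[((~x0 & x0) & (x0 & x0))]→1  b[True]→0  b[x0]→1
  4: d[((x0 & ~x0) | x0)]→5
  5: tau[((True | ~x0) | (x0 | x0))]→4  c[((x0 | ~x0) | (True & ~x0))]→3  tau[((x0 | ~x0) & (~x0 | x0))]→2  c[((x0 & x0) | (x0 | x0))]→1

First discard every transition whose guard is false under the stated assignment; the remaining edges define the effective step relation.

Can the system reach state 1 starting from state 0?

Guard filter leaves 9 enabled edge(s).
depth 0: {0}
depth 1: {4}  cumulative {0,4}
Reach set: {0,4}

Answer: UNREACHABLE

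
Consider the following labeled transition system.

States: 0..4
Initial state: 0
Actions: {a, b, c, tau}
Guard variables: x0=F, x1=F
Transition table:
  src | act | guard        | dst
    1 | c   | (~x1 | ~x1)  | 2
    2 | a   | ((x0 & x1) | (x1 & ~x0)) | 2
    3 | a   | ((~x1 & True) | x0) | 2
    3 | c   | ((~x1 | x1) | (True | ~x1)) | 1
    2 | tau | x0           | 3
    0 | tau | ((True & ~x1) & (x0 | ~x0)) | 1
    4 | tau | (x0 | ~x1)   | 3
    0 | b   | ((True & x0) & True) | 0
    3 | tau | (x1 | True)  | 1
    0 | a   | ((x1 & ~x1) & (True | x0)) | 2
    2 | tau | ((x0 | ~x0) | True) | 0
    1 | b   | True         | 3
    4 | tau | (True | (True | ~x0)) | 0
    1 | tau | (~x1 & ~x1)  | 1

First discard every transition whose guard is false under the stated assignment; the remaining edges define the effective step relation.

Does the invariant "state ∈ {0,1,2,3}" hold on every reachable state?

Allowed set {0,1,2,3}
R = {0,1,2,3}
  0: ok
  1: ok
  2: ok
  3: ok

Answer: INVARIANT HOLDS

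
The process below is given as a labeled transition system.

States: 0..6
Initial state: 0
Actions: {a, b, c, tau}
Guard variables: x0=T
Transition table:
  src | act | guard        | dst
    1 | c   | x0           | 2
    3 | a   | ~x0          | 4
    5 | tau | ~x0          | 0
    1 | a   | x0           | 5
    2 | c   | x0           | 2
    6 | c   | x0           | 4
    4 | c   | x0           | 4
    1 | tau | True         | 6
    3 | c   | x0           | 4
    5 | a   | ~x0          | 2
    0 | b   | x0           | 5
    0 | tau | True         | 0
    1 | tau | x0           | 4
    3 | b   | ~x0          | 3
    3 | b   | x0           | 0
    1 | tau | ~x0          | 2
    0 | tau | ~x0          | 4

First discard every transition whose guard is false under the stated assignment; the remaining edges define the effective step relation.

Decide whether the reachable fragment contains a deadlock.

Answer: DEADLOCK at state 5

Working:
Reachable = {0,5}
  0: b→5  tau→0  [2 exit(s)]
  5: ∅  [STUCK]
Path to 5: b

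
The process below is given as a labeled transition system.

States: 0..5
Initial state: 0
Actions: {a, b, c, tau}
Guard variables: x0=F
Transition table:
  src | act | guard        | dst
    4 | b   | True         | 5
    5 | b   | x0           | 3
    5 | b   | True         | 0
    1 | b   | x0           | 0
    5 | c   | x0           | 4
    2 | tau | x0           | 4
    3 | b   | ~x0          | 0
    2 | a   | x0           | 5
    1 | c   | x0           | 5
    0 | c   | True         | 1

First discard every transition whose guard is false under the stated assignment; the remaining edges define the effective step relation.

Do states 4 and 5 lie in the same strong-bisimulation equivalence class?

Compute ~ classes (split until stable):
  π0 = {{0,1,2,3,4,5}}
  π1 = {{0},{1,2},{3,4,5}}
  π2 = {{0},{1,2},{3,5},{4}}
Fixed point at round 3; 4 class(es).
class of 4: {4}; class of 5: {3,5}

Answer: NOT BISIMILAR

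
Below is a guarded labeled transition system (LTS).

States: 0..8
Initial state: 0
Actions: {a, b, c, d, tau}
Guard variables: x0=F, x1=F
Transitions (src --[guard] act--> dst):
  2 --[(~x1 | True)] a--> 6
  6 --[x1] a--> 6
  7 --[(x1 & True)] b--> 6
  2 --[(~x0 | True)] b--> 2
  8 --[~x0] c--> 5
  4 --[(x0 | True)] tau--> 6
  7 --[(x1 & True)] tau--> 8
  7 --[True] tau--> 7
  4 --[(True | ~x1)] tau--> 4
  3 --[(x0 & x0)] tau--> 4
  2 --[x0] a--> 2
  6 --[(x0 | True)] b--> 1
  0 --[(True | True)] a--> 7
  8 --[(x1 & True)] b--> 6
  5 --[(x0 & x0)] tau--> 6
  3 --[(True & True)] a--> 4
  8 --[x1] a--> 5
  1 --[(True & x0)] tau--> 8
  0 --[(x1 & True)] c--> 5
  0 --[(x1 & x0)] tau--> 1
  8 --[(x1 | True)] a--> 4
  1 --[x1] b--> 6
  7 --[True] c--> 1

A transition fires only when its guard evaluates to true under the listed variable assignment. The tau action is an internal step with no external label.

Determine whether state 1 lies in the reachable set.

Answer: REACHABLE

Working:
Guard filter leaves 11 enabled edge(s).
Layer 0: {0}
Layer 1: {7}  total {0,7}
Layer 2: {1}  total {0,1,7}
R = {0,1,7}
witness 1: a·c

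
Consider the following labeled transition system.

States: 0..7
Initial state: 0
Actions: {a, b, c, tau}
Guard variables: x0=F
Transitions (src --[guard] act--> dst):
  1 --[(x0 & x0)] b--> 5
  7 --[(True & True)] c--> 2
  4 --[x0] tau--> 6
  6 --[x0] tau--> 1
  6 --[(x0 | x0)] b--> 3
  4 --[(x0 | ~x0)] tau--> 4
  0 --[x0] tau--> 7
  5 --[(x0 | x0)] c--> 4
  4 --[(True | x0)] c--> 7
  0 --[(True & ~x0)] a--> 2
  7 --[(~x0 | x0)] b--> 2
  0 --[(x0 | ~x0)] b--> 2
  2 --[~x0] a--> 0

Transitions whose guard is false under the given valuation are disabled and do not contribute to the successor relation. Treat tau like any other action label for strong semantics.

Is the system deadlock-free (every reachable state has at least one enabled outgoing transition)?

Answer: DEADLOCK-FREE

Analysis:
Reach set: {0,2}
  0: a→2  b→2  [2 exit(s)]
  2: a→0  [1 exit(s)]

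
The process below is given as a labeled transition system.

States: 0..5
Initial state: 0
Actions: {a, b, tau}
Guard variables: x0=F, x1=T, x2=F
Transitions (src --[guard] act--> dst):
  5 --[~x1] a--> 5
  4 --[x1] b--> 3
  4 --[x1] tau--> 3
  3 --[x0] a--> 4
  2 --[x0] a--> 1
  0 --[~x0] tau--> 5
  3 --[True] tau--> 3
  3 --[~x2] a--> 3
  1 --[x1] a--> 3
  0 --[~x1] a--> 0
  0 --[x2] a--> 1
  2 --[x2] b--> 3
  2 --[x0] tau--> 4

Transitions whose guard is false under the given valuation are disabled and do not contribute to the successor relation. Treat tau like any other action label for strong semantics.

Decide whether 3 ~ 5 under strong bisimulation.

Answer: NOT BISIMILAR

Trace:
Compute ~ classes (split until stable):
  P[0] = {{0,1,2,3,4,5}}
  P[1] = {{0},{1},{2,5},{3},{4}}
5 equivalence class(es) (converged in 2)
3∈{3}, 5∈{2,5}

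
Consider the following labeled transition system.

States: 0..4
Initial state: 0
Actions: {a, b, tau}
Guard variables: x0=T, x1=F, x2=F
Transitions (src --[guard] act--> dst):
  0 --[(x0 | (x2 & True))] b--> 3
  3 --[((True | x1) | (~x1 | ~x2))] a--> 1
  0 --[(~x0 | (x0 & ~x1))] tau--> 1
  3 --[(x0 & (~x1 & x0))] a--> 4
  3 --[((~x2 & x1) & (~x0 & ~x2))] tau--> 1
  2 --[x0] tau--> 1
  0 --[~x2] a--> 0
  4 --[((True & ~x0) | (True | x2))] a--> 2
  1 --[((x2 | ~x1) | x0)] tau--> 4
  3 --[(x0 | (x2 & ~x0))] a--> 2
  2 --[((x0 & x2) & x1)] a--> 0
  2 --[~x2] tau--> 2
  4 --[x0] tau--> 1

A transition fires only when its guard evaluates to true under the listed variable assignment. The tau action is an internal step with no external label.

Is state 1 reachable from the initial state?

11 transition(s) survive guard evaluation.
depth 0: {0}
depth 1: {1,3}  total {0,1,3}
depth 2: {2,4}  total {0,1,2,3,4}
Reach set: {0,1,2,3,4}
trace reaching 1: tau

Answer: REACHABLE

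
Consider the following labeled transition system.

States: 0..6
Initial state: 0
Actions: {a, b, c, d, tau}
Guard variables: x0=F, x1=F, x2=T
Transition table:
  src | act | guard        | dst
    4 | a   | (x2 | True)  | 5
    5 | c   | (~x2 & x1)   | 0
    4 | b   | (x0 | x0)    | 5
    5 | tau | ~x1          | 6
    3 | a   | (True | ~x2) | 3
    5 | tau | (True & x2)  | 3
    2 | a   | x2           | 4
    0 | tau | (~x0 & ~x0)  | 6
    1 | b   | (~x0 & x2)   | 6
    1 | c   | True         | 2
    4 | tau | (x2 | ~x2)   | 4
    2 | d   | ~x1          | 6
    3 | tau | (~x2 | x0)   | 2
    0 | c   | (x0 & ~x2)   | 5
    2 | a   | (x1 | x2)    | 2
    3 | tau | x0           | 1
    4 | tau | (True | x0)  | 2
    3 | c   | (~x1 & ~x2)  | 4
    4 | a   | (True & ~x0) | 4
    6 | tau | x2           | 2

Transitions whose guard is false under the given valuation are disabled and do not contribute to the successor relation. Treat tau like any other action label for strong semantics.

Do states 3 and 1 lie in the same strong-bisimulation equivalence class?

Compute ~ classes (split until stable):
  π0 = {{0,1,2,3,4,5,6}}
  π1 = {{0,5,6},{1},{2},{3},{4}}
  π2 = {{0},{1},{2},{3},{4},{5},{6}}
Fixed point at round 3; 7 class(es).
class of 3: {3}; class of 1: {1}

Answer: NOT BISIMILAR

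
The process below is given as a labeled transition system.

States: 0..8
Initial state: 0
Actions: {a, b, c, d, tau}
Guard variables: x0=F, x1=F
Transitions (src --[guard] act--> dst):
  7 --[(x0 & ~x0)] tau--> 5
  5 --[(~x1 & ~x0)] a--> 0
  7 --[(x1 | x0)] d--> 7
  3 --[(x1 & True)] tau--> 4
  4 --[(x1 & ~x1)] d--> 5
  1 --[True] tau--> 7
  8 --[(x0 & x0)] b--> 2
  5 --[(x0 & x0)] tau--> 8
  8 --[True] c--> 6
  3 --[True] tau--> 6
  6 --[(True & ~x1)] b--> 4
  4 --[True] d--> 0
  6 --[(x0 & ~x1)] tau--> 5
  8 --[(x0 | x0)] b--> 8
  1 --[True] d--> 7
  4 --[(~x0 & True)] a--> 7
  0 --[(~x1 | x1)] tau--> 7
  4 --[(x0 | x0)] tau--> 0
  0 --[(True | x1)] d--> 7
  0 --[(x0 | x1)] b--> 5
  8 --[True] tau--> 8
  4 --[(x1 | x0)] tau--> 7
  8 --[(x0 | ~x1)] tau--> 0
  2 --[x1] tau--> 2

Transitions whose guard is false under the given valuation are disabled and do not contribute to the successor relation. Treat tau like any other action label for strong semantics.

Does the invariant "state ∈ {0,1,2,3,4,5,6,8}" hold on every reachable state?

Safe = {0,1,2,3,4,5,6,8}
Reach set: {0,7}
  0: ✓
  7: VIOLATES
counterexample path to 7: tau

Answer: INVARIANT VIOLATED at state 7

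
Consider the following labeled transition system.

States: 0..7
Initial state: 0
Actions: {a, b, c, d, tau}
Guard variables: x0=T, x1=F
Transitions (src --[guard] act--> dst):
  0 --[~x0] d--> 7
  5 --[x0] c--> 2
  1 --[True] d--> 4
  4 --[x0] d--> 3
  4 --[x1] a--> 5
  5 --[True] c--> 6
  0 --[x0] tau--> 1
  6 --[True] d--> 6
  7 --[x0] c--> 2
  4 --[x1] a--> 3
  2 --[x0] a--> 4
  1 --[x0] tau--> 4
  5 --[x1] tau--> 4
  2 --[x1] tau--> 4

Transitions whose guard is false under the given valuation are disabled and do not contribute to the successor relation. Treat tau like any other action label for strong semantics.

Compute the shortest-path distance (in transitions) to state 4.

Answer: 2

Trace:
Breadth-first toward 4:
  depth 0: {0}
  depth 1: {1}
  depth 2: {4}
first hit 4 at d=2 via tau·d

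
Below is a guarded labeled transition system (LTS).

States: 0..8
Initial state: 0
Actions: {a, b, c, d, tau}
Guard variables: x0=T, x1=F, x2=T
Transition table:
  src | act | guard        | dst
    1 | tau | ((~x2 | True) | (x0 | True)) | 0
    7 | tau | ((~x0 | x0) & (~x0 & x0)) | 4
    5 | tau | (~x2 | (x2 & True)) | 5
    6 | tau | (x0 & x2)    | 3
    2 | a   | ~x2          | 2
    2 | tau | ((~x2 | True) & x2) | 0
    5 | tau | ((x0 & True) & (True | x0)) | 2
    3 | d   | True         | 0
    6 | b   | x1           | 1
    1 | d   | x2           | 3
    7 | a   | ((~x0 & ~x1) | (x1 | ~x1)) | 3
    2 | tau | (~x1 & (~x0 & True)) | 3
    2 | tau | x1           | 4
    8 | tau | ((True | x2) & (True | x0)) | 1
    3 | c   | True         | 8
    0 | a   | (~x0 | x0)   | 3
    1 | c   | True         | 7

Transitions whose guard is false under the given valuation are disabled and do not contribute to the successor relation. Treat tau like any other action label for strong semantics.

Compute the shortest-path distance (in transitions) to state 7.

Answer: 4

Trace:
Breadth-first toward 7:
  L0 = {0}
  L1 = {3}
  L2 = {8}
  L3 = {1}
  L4 = {7}
first hit 7 at d=4 via a·c·tau·c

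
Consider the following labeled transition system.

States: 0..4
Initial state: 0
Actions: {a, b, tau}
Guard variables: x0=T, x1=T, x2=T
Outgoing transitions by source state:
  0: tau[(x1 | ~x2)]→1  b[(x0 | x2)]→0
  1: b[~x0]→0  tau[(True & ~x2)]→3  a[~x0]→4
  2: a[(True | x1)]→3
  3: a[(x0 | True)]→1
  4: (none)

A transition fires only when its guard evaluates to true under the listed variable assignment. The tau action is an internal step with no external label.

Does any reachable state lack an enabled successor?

Reachable = {0,1}
  0: b→0  tau→1  [deg 2]
  1: ∅  [deadlock]
Path to 1: tau

Answer: DEADLOCK at state 1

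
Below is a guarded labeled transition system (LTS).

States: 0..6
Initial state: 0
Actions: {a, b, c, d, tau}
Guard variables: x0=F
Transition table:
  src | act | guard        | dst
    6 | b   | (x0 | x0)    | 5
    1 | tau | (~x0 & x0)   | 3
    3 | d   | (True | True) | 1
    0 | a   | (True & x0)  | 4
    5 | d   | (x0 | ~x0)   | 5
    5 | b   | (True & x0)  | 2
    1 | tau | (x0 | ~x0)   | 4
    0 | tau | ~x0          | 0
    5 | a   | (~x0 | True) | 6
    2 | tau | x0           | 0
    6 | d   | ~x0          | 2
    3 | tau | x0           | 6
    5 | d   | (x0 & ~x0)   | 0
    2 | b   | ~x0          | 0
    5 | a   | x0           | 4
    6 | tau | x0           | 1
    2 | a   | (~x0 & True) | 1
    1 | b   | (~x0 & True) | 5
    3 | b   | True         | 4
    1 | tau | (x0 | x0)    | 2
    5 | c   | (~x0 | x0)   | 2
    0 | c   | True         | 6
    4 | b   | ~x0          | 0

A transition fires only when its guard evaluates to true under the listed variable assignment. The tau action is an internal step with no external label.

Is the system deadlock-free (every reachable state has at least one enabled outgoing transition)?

Answer: DEADLOCK-FREE

Trace:
Reachable = {0,1,2,4,5,6}
  0: c→6  tau→0  [2 exit(s)]
  1: b→5  tau→4  [2 exit(s)]
  2: a→1  b→0  [2 exit(s)]
  4: b→0  [1 exit(s)]
  5: a→6  c→2  d→5  [3 exit(s)]
  6: d→2  [1 exit(s)]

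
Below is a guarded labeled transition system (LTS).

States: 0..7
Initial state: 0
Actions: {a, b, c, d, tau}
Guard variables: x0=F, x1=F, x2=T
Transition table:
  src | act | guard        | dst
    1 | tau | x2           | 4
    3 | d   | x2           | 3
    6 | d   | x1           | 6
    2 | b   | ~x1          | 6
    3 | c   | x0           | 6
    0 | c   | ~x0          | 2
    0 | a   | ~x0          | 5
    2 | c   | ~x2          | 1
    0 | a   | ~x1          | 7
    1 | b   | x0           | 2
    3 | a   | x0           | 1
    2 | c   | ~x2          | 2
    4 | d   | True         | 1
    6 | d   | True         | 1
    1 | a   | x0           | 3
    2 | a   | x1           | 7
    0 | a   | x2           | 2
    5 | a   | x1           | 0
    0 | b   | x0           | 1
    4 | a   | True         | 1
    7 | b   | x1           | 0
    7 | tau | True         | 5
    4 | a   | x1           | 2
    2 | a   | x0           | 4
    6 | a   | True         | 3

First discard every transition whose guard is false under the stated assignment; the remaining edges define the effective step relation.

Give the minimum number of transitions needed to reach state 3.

Breadth-first toward 3:
  depth 0: {0}
  depth 1: {2,5,7}
  depth 2: {6}
  depth 3: {1,3}
depth(3)=3, e.g. a·b·a

Answer: 3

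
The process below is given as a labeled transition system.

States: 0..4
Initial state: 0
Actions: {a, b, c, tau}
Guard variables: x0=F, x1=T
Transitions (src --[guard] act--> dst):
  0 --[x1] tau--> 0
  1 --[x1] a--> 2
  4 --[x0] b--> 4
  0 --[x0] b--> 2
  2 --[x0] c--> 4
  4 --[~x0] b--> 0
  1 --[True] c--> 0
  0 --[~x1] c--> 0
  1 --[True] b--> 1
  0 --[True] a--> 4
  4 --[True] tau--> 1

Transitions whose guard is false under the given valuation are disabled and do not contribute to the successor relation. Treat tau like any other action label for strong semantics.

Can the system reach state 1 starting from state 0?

Answer: REACHABLE

Trace:
Guard filter leaves 7 enabled edge(s).
L0 = {0}
L1 = {4}  total {0,4}
L2 = {1}  total {0,1,4}
L3 = {2}  total {0,1,2,4}
Reachable = {0,1,2,4}
trace reaching 1: a·tau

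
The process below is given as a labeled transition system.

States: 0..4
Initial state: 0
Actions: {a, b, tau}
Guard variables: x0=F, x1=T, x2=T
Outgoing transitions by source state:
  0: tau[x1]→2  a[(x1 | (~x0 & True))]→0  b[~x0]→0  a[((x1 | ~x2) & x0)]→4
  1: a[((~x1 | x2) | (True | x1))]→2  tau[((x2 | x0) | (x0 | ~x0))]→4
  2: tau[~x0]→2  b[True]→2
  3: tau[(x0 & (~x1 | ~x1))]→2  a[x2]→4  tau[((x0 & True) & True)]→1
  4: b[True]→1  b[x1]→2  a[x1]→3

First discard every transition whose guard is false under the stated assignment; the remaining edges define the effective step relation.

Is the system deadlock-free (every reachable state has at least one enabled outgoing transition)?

Answer: DEADLOCK-FREE

Working:
Reach set: {0,2}
  0: a→0  b→0  tau→2  [3 out]
  2: b→2  tau→2  [2 out]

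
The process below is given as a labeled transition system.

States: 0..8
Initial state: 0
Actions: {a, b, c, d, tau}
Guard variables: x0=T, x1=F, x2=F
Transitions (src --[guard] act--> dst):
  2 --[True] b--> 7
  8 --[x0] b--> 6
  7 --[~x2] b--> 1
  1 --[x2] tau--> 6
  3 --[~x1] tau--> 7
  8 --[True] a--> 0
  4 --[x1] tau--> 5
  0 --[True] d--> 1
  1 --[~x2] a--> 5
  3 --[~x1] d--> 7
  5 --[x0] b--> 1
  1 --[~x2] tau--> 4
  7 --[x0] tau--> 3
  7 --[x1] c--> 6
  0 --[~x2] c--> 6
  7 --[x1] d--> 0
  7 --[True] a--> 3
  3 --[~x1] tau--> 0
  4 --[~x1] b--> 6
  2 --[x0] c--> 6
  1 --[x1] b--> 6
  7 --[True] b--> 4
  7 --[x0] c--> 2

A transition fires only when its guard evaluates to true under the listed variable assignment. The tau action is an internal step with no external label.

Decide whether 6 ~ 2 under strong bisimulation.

Answer: NOT BISIMILAR

Analysis:
Compute ~ classes (split until stable):
  π0 = {{0,1,2,3,4,5,6,7,8}}
  π1 = {{0},{1},{2},{3},{4,5},{6},{7},{8}}
  π2 = {{0},{1},{2},{3},{4},{5},{6},{7},{8}}
9 equivalence class(es) (converged in 3)
6∈{6}, 2∈{2}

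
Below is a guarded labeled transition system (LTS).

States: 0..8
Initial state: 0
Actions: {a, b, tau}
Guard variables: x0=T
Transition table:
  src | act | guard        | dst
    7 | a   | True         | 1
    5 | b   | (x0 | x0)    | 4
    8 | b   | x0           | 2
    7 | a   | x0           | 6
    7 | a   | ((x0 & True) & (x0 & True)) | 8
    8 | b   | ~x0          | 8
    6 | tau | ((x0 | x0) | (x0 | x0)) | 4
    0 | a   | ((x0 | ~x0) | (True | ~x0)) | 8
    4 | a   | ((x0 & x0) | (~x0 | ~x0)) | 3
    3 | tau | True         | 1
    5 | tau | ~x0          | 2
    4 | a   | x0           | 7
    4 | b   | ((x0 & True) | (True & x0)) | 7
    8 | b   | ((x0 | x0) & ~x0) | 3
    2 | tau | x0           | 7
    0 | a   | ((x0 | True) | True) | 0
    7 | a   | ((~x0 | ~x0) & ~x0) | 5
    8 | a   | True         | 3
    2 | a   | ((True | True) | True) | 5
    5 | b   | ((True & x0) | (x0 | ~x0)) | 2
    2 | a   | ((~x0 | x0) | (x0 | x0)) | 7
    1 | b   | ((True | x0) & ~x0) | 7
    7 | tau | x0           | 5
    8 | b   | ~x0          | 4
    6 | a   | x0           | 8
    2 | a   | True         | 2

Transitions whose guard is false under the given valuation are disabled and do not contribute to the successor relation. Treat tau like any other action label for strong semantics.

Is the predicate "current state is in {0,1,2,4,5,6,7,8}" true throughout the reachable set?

Answer: INVARIANT VIOLATED at state 3

Analysis:
Inv-set: {0,1,2,4,5,6,7,8}
Reachable = {0,1,2,3,4,5,6,7,8}
  0: ✓
  1: ✓
  2: ✓
  3: ✗ unsafe
  4: ✓
  5: ✓
  6: ✓
  7: ✓
  8: ✓
counterexample path to 3: a·a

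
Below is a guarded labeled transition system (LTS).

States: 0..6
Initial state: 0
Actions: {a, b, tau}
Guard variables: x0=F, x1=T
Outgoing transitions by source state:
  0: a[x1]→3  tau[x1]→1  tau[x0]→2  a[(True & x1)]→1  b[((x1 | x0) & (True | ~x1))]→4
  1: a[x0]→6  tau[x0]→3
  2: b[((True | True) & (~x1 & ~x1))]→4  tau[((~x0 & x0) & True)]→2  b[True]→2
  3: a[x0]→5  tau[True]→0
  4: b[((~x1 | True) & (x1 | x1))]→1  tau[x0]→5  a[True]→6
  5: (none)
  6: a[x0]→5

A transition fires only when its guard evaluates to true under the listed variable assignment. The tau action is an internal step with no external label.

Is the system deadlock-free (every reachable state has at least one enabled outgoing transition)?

Answer: DEADLOCK at state 1

Trace:
Reach set: {0,1,3,4,6}
  0: a→1  a→3  b→4  tau→1  [deg 4]
  1: ∅  [no exit]
  3: tau→0  [deg 1]
  4: a→6  b→1  [deg 2]
  6: ∅  [no exit]
trace reaching 1: a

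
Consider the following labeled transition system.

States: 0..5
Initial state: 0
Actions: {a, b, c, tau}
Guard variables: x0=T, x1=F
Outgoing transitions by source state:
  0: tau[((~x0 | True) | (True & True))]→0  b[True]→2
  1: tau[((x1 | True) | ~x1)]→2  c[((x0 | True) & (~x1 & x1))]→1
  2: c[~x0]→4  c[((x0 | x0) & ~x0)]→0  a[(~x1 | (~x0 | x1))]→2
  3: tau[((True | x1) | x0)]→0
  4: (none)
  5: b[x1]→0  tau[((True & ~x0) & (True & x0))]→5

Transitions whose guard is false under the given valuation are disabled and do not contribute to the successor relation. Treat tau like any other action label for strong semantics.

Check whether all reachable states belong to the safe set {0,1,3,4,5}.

Answer: INVARIANT VIOLATED at state 2

Analysis:
Allowed set {0,1,3,4,5}
Reachable = {0,2}
  0: ✓
  2: outside
counterexample path to 2: b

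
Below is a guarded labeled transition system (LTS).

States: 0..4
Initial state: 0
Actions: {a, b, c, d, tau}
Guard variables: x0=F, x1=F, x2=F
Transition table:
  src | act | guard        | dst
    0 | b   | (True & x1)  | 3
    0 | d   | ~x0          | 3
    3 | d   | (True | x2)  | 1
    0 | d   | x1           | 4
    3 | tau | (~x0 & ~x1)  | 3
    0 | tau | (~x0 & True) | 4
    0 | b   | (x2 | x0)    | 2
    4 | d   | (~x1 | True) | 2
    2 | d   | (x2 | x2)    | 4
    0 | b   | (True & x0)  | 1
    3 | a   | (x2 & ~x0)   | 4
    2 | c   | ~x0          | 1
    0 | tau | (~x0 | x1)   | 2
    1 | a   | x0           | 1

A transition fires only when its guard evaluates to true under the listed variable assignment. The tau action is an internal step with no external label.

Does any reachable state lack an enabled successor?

Answer: DEADLOCK at state 1

Analysis:
Reachable = {0,1,2,3,4}
  0: d→3  tau→2  tau→4  [3 out]
  1: ∅  [no exit]
  2: c→1  [1 out]
  3: d→1  tau→3  [2 out]
  4: d→2  [1 out]
witness 1: d·d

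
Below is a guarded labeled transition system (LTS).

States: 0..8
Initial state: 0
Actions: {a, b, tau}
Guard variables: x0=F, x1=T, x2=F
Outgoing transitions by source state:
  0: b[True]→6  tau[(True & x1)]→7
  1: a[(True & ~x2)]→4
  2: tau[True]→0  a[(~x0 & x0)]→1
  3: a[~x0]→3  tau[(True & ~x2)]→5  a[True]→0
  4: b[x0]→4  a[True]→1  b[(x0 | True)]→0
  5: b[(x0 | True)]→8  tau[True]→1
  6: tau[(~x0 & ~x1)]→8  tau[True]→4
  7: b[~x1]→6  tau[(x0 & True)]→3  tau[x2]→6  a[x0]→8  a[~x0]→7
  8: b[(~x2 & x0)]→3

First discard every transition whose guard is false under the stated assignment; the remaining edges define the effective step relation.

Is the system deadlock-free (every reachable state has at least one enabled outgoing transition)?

Answer: DEADLOCK-FREE

Trace:
R = {0,1,4,6,7}
  0: b→6  tau→7  [2 exit(s)]
  1: a→4  [1 exit(s)]
  4: a→1  b→0  [2 exit(s)]
  6: tau→4  [1 exit(s)]
  7: a→7  [1 exit(s)]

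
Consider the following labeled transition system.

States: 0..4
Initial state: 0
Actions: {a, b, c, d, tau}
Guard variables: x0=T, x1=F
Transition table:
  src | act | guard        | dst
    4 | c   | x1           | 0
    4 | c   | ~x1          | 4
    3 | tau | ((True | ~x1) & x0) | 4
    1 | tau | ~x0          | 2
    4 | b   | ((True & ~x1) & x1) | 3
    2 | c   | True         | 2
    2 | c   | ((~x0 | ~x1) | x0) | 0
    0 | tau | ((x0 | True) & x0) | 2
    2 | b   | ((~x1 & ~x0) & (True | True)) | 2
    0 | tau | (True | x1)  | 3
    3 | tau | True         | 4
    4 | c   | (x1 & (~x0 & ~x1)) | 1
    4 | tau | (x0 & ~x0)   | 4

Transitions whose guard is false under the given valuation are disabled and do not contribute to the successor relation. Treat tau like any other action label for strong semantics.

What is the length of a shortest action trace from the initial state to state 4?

BFS to 4:
  depth 0: {0}
  depth 1: {2,3}
  depth 2: {4}
first hit 4 at d=2 via tau·tau

Answer: 2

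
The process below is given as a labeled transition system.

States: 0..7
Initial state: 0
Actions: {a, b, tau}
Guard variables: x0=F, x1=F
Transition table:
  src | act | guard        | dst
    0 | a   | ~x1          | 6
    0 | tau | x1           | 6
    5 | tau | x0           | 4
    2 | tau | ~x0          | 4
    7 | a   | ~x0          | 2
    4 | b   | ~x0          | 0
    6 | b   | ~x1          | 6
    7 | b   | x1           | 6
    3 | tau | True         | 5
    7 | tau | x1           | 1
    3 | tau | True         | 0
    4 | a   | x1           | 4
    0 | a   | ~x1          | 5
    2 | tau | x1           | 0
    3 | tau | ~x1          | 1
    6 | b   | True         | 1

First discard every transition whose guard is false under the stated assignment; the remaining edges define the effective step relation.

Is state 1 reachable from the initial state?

Answer: REACHABLE

Working:
After dropping false guards: 10 live edges.
Layer 0: {0}
Layer 1: {5,6}  cumulative {0,5,6}
Layer 2: {1}  cumulative {0,1,5,6}
Reachable = {0,1,5,6}
witness 1: a·b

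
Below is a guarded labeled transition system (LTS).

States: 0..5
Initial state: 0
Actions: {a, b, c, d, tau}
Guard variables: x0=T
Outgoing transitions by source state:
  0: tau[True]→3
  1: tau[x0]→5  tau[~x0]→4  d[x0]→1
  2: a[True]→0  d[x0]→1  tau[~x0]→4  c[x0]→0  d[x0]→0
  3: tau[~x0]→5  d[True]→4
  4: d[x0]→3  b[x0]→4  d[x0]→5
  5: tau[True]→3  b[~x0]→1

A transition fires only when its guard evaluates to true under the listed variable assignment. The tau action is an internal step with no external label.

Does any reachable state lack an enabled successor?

Answer: DEADLOCK-FREE

Trace:
Reachable = {0,3,4,5}
  0: tau→3  [deg 1]
  3: d→4  [deg 1]
  4: b→4  d→3  d→5  [deg 3]
  5: tau→3  [deg 1]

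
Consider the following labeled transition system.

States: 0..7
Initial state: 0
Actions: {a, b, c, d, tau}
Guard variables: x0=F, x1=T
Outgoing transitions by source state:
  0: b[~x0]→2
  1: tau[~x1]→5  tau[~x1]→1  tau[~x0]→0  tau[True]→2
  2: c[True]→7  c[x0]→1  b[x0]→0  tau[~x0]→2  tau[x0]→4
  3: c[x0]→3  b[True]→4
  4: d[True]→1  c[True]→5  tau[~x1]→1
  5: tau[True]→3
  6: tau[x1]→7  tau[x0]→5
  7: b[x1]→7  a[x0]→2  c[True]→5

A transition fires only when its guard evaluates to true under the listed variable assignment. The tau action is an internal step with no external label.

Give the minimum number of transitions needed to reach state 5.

Answer: 3

Trace:
Layered search for 5:
  depth 0: {0}
  depth 1: {2}
  depth 2: {7}
  depth 3: {5}
depth(5)=3, e.g. b·c·c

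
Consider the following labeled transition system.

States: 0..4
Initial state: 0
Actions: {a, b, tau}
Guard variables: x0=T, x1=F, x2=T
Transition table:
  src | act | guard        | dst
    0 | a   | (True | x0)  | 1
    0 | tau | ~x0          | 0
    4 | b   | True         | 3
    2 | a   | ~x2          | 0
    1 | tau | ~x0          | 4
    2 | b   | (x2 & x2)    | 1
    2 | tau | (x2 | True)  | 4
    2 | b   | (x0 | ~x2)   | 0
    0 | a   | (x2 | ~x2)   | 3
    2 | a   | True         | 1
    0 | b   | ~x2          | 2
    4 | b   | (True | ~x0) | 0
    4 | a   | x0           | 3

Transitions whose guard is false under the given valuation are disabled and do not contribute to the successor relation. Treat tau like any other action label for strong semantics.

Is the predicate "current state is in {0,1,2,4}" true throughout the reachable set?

Answer: INVARIANT VIOLATED at state 3

Trace:
Inv-set: {0,1,2,4}
Reach set: {0,1,3}
  0: safe
  1: safe
  3: outside
reach 3 via a — violates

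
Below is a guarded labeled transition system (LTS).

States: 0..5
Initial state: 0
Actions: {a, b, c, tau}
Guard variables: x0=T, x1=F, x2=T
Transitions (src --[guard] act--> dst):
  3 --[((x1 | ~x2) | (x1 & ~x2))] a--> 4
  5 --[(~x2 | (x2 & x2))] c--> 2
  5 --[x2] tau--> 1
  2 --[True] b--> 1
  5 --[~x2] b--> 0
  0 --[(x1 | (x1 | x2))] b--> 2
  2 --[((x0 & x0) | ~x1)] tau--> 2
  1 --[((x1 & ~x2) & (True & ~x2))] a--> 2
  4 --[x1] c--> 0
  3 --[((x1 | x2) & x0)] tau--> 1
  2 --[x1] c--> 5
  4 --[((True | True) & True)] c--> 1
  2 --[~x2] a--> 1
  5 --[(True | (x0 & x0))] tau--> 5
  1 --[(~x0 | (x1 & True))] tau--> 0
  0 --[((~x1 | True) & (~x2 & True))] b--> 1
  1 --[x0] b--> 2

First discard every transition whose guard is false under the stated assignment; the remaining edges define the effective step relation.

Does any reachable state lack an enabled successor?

Answer: DEADLOCK-FREE

Working:
Reachable = {0,1,2}
  0: b→2  [1 out]
  1: b→2  [1 out]
  2: b→1  tau→2  [2 out]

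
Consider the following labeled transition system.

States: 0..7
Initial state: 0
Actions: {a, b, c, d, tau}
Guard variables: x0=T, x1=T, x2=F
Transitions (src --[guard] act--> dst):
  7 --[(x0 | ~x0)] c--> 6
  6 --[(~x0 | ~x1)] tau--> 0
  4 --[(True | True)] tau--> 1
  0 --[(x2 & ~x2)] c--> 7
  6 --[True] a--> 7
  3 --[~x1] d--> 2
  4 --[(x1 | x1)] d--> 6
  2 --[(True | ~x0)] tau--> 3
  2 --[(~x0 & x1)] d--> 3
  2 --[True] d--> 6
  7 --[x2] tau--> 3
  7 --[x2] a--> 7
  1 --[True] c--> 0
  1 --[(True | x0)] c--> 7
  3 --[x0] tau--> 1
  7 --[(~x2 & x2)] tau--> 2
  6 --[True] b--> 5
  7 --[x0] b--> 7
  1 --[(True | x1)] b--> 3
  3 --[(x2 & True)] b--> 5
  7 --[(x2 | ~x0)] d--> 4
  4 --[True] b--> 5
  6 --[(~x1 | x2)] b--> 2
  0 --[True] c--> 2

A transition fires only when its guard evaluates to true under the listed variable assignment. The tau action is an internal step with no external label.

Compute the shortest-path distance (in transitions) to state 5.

Layered search for 5:
  Layer 0: {0}
  Layer 1: {2}
  Layer 2: {3,6}
  Layer 3: {1,5,7}
first hit 5 at d=3 via c·d·b

Answer: 3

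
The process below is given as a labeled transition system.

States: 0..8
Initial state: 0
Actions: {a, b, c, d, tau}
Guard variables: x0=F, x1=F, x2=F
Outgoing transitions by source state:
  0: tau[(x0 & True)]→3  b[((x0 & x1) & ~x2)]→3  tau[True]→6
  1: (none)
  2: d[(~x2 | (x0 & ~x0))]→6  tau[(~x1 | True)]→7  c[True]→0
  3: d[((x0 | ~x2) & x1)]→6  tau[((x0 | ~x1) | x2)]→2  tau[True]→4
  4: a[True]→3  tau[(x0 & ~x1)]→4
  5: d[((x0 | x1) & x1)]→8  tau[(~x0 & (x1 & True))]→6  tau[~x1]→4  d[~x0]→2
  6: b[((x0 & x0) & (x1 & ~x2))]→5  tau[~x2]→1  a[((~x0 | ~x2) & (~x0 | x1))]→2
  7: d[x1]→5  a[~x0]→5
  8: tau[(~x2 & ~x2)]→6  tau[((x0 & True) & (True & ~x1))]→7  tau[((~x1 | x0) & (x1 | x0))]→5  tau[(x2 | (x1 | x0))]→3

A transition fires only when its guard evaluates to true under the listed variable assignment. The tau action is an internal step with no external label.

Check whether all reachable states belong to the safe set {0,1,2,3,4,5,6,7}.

Answer: INVARIANT HOLDS

Analysis:
Inv-set: {0,1,2,3,4,5,6,7}
R = {0,1,2,3,4,5,6,7}
  0: ✓
  1: ✓
  2: ✓
  3: ✓
  4: ✓
  5: ✓
  6: ✓
  7: ✓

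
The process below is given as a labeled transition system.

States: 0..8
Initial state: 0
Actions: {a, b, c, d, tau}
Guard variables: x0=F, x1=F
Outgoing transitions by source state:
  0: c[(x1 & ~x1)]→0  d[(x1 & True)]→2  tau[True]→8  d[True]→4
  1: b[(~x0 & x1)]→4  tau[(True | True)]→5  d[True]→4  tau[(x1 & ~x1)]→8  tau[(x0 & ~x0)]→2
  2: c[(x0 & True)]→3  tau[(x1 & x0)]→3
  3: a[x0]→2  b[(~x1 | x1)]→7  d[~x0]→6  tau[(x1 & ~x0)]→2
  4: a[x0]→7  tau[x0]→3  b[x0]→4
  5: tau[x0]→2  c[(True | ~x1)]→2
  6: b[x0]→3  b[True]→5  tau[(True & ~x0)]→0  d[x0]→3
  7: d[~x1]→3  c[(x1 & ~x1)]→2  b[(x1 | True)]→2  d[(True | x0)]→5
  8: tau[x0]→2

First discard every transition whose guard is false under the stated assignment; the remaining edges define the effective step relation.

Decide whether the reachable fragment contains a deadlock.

Answer: DEADLOCK at state 4

Analysis:
Reach set: {0,4,8}
  0: d→4  tau→8  [2 exit(s)]
  4: ∅  [deadlock]
  8: ∅  [deadlock]
trace reaching 4: d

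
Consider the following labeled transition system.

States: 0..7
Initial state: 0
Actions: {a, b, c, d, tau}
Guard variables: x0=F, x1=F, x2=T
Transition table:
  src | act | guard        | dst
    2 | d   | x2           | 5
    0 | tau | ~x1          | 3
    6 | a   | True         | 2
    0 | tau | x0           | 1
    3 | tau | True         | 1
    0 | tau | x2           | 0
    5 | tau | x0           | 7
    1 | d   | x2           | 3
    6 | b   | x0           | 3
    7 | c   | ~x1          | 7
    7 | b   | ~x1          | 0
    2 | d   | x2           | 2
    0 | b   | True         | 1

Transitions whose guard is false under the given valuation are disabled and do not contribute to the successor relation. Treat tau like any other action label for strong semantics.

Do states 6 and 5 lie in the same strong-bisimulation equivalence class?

Answer: NOT BISIMILAR

Working:
Compute ~ classes (split until stable):
  π0 = {{0,1,2,3,4,5,6,7}}
  π1 = {{0},{1,2},{3},{4,5},{6},{7}}
  π2 = {{0},{1},{2},{3},{4,5},{6},{7}}
7 equivalence class(es) (converged in 3)
class of 6: {6}; class of 5: {4,5}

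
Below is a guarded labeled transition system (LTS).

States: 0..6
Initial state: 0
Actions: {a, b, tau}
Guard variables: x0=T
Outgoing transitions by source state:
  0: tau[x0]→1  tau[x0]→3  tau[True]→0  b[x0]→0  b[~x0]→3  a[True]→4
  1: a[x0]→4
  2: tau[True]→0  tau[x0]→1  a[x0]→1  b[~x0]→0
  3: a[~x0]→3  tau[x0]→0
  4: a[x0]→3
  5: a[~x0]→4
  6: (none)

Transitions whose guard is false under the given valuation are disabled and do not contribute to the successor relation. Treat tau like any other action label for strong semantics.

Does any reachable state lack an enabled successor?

Answer: DEADLOCK-FREE

Trace:
Reachable = {0,1,3,4}
  0: a→4  b→0  tau→0  tau→1  tau→3  [5 out]
  1: a→4  [1 out]
  3: tau→0  [1 out]
  4: a→3  [1 out]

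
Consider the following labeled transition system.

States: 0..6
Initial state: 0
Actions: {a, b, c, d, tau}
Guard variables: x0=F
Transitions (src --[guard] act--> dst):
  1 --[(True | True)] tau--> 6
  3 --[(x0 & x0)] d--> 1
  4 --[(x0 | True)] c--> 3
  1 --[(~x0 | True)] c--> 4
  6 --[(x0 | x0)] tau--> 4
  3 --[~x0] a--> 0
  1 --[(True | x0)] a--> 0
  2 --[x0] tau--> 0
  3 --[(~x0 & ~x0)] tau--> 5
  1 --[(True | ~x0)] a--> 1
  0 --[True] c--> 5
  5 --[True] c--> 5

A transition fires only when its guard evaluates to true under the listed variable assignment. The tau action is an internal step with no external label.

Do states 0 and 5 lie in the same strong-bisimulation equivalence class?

Compute ~ classes (split until stable):
  P[0] = {{0,1,2,3,4,5,6}}
  P[1] = {{0,4,5},{1},{2,6},{3}}
  P[2] = {{0,5},{1},{2,6},{3},{4}}
Fixed point at round 3; 5 class(es).
0∈{0,5}, 5∈{0,5}

Answer: BISIMILAR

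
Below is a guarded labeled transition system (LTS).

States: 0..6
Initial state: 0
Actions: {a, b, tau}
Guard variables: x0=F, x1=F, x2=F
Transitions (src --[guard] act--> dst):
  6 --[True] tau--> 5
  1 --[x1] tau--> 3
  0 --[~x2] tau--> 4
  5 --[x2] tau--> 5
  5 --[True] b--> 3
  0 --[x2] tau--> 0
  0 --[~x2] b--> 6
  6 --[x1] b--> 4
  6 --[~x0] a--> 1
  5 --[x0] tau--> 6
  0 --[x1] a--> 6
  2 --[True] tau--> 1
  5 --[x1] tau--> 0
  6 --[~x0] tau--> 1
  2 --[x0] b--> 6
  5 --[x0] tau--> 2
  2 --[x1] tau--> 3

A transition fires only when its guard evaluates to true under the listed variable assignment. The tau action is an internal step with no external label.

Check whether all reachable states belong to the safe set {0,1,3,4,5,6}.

Inv-set: {0,1,3,4,5,6}
Reach set: {0,1,3,4,5,6}
  0: safe
  1: safe
  3: safe
  4: safe
  5: safe
  6: safe

Answer: INVARIANT HOLDS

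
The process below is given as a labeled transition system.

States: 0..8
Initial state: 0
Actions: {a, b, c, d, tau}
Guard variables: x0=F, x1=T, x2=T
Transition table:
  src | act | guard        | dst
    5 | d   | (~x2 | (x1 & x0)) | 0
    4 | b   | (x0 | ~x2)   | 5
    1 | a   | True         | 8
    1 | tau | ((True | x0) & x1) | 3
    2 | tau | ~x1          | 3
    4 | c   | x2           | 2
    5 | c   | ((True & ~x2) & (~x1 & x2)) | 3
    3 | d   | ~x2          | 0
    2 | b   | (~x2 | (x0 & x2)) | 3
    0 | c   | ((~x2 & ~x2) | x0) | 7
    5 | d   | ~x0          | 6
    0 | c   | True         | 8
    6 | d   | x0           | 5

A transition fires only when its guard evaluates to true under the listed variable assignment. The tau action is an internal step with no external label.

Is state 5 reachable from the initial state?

Guard filter leaves 5 enabled edge(s).
Layer 0: {0}
Layer 1: {8}  now seen {0,8}
Reachable = {0,8}

Answer: UNREACHABLE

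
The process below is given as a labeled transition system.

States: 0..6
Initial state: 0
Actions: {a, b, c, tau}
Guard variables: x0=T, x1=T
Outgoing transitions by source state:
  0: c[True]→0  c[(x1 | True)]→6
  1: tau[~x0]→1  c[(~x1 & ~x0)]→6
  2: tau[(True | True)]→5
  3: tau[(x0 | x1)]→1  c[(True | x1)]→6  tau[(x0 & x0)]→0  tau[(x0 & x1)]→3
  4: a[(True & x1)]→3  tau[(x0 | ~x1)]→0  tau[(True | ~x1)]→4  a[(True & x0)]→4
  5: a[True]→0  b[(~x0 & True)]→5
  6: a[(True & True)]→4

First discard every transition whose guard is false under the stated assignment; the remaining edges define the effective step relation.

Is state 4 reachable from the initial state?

Answer: REACHABLE

Working:
13 transition(s) survive guard evaluation.
L0 = {0}
L1 = {6}  total {0,6}
L2 = {4}  total {0,4,6}
L3 = {3}  total {0,3,4,6}
L4 = {1}  total {0,1,3,4,6}
R = {0,1,3,4,6}
Path to 4: c·a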